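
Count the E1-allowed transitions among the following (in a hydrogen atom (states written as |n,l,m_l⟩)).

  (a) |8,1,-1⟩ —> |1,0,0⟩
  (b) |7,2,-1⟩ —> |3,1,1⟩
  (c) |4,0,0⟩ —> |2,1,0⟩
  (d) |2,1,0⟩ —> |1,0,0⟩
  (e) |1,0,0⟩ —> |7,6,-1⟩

3

(a) allowed
(b) forbidden — Δm_l = +2 (E1 requires Δm_l = 0, ±1)
(c) allowed
(d) allowed
(e) forbidden — Δl = +6 (E1 requires Δl = ±1)
Total allowed: 3 of 5.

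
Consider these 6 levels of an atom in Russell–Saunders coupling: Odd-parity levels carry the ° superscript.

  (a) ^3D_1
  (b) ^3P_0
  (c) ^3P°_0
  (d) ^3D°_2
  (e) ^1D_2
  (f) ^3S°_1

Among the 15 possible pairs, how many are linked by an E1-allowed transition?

(a)–(b): forbidden (parity).
(a)–(c): allowed.
(a)–(d): allowed.
(a)–(e): forbidden (parity, ΔS).
(a)–(f): forbidden (ΔL).
(b)–(c): forbidden (ΔJ).
(b)–(d): forbidden (ΔJ).
(b)–(e): forbidden (parity, ΔS, ΔJ).
(b)–(f): allowed.
(c)–(d): forbidden (parity, ΔJ).
(c)–(e): forbidden (ΔS, ΔJ).
(c)–(f): forbidden (parity).
(d)–(e): forbidden (ΔS).
(d)–(f): forbidden (parity, ΔL).
(e)–(f): forbidden (ΔS, ΔL).
Allowed pairs: 3 of 15.

3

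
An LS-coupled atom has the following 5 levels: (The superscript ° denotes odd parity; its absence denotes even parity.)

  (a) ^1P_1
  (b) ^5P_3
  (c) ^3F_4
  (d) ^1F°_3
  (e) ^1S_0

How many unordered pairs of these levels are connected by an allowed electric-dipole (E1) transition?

(a)–(b): forbidden (parity, ΔS, ΔJ).
(a)–(c): forbidden (parity, ΔS, ΔL, ΔJ).
(a)–(d): forbidden (ΔL, ΔJ).
(a)–(e): forbidden (parity).
(b)–(c): forbidden (parity, ΔS, ΔL).
(b)–(d): forbidden (ΔS, ΔL).
(b)–(e): forbidden (parity, ΔS, ΔJ).
(c)–(d): forbidden (ΔS).
(c)–(e): forbidden (parity, ΔS, ΔL, ΔJ).
(d)–(e): forbidden (ΔL, ΔJ).
Allowed pairs: 0 of 10.

0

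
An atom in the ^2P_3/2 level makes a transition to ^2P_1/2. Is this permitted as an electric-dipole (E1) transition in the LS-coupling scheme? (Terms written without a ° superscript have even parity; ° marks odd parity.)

Initial level: S=1/2, L=1, J=3/2, parity even. Final level: S=1/2, L=1, J=1/2, parity even.
Parity must change: even → even — fails.
ΔS = 0: S: 1/2 → 1/2 — passes.
ΔL = 0, ±1 (not L=0↔0): L: 1 → 1, ΔL = +0 — passes.
ΔJ = 0, ±1 (not J=0↔0): J: 3/2 → 1/2, ΔJ = -1 — passes.
Rule(s) violated: parity.

forbidden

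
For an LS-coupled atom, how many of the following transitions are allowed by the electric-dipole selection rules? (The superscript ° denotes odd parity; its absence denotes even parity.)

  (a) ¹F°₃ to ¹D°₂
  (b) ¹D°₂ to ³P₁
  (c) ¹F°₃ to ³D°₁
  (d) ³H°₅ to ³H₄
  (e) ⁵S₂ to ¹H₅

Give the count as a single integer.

(a) forbidden (parity fails)
(b) forbidden (ΔS fails)
(c) forbidden (parity, ΔS, ΔJ fail)
(d) allowed
(e) forbidden (parity, ΔS, ΔL, ΔJ fail)
Total allowed: 1 of 5.

1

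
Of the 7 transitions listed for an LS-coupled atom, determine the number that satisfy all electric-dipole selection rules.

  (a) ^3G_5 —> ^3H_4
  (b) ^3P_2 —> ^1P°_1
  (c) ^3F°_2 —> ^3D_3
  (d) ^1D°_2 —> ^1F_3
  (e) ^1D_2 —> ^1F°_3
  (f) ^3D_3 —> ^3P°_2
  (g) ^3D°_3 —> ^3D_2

(a) forbidden (parity fails)
(b) forbidden (ΔS fails)
(c) allowed
(d) allowed
(e) allowed
(f) allowed
(g) allowed
Total allowed: 5 of 7.

5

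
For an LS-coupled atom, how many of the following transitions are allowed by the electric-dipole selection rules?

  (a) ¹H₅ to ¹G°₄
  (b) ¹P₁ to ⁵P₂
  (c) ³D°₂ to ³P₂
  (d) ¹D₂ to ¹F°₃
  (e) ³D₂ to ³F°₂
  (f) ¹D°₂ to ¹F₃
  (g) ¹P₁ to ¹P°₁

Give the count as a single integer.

6

(a) allowed
(b) forbidden (parity, ΔS fail)
(c) allowed
(d) allowed
(e) allowed
(f) allowed
(g) allowed
Total allowed: 6 of 7.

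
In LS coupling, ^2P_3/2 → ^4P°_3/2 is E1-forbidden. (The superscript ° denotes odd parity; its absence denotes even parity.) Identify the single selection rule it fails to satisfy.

Parity must change: even → odd — satisfied.
ΔS = 0: S: 1/2 → 3/2 — violated.
ΔL = 0, ±1 (not L=0↔0): L: 1 → 1, ΔL = +0 — satisfied.
ΔJ = 0, ±1 (not J=0↔0): J: 3/2 → 3/2, ΔJ = +0 — satisfied.

the ΔS = 0 rule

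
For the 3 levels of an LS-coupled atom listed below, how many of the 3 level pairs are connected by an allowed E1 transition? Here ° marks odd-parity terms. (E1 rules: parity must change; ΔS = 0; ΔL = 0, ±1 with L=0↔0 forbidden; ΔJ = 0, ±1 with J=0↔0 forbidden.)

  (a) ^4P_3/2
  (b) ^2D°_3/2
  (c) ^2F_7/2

(a)–(b): forbidden (ΔS).
(a)–(c): forbidden (parity, ΔS, ΔL, ΔJ).
(b)–(c): forbidden (ΔJ).
Allowed pairs: 0 of 3.

0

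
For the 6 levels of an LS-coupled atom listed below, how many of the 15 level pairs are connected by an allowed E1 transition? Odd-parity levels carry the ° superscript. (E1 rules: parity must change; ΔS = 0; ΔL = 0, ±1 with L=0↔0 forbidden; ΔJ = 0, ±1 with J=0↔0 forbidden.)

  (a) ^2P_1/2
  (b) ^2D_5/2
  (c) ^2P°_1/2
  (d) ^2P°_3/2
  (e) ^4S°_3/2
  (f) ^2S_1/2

5

(a)–(b): forbidden (parity, ΔJ).
(a)–(c): allowed.
(a)–(d): allowed.
(a)–(e): forbidden (ΔS).
(a)–(f): forbidden (parity).
(b)–(c): forbidden (ΔJ).
(b)–(d): allowed.
(b)–(e): forbidden (ΔS, ΔL).
(b)–(f): forbidden (parity, ΔL, ΔJ).
(c)–(d): forbidden (parity).
(c)–(e): forbidden (parity, ΔS).
(c)–(f): allowed.
(d)–(e): forbidden (parity, ΔS).
(d)–(f): allowed.
(e)–(f): forbidden (ΔS, ΔL).
Allowed pairs: 5 of 15.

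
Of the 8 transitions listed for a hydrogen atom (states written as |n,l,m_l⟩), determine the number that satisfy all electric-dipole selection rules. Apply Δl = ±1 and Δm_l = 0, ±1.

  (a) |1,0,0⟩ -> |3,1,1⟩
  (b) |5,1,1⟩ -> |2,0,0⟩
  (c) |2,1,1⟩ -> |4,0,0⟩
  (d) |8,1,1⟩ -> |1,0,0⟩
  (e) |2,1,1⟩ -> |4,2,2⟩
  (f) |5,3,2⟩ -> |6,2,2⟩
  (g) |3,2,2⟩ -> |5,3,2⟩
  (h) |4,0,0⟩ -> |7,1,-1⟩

8

(a) allowed
(b) allowed
(c) allowed
(d) allowed
(e) allowed
(f) allowed
(g) allowed
(h) allowed
Total allowed: 8 of 8.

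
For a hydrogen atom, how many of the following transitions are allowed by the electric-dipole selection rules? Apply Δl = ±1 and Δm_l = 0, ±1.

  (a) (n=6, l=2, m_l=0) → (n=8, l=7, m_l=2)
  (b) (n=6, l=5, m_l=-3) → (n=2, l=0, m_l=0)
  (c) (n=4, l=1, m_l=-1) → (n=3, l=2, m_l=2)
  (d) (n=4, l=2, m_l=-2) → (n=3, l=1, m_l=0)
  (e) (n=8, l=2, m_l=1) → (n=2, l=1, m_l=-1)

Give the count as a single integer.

0

(a) forbidden — Δl = +5 (E1 requires Δl = ±1); Δm_l = +2 (E1 requires Δm_l = 0, ±1)
(b) forbidden — Δl = -5 (E1 requires Δl = ±1); Δm_l = +3 (E1 requires Δm_l = 0, ±1)
(c) forbidden — Δm_l = +3 (E1 requires Δm_l = 0, ±1)
(d) forbidden — Δm_l = +2 (E1 requires Δm_l = 0, ±1)
(e) forbidden — Δm_l = -2 (E1 requires Δm_l = 0, ±1)
Total allowed: 0 of 5.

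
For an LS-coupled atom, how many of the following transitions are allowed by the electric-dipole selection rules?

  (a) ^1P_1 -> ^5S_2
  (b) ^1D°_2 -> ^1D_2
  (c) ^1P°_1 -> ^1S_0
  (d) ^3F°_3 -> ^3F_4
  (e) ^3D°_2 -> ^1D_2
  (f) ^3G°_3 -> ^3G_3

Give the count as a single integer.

4

(a) forbidden (parity, ΔS fail)
(b) allowed
(c) allowed
(d) allowed
(e) forbidden (ΔS fails)
(f) allowed
Total allowed: 4 of 6.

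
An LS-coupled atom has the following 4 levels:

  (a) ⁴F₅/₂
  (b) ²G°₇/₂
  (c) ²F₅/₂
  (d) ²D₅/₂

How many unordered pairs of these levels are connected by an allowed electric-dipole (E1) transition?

1

(a)–(b): forbidden (ΔS).
(a)–(c): forbidden (parity, ΔS).
(a)–(d): forbidden (parity, ΔS).
(b)–(c): allowed.
(b)–(d): forbidden (ΔL).
(c)–(d): forbidden (parity).
Allowed pairs: 1 of 6.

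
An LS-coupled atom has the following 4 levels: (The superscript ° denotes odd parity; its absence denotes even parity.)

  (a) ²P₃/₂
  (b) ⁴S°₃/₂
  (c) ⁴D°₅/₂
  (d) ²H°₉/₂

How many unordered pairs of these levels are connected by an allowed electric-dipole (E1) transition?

0

(a)–(b): forbidden (ΔS).
(a)–(c): forbidden (ΔS).
(a)–(d): forbidden (ΔL, ΔJ).
(b)–(c): forbidden (parity, ΔL).
(b)–(d): forbidden (parity, ΔS, ΔL, ΔJ).
(c)–(d): forbidden (parity, ΔS, ΔL, ΔJ).
Allowed pairs: 0 of 6.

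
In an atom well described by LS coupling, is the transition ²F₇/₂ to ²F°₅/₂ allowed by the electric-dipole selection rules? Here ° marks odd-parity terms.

allowed

Initial level: S=1/2, L=3, J=7/2, parity even. Final level: S=1/2, L=3, J=5/2, parity odd.
Parity must change: even → odd — ✓.
ΔS = 0: S: 1/2 → 1/2 — ✓.
ΔL = 0, ±1 (not L=0↔0): L: 3 → 3, ΔL = +0 — ✓.
ΔJ = 0, ±1 (not J=0↔0): J: 7/2 → 5/2, ΔJ = -1 — ✓.
All four E1 rules are satisfied.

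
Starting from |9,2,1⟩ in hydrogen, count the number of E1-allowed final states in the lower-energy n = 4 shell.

5

E1 requires Δl = ±1, so l_f ∈ {1, 3}; with 0 ≤ l_f ≤ n_f−1 = 3, the allowed l_f values are {1, 3}.
For l_f = 1: m_f ∈ {m_i−1, m_i, m_i+1} ∩ [−1, 1] = {0, 1} → 2 states.
For l_f = 3: m_f ∈ {m_i−1, m_i, m_i+1} ∩ [−3, 3] = {0, 1, 2} → 3 states.
Total: 5.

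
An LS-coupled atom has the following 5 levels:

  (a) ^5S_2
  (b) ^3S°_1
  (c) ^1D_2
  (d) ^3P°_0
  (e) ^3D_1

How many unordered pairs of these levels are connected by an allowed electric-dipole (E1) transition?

1

(a)–(b): forbidden (ΔS, ΔL).
(a)–(c): forbidden (parity, ΔS, ΔL).
(a)–(d): forbidden (ΔS, ΔJ).
(a)–(e): forbidden (parity, ΔS, ΔL).
(b)–(c): forbidden (ΔS, ΔL).
(b)–(d): forbidden (parity).
(b)–(e): forbidden (ΔL).
(c)–(d): forbidden (ΔS, ΔJ).
(c)–(e): forbidden (parity, ΔS).
(d)–(e): allowed.
Allowed pairs: 1 of 10.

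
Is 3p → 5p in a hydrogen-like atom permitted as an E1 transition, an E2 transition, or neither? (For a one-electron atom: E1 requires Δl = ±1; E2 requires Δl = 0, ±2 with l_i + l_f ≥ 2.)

Δl = 1 − 1 = +0; l_i + l_f = 2.
E1 (Δl = ±1): not satisfied.
E2 (Δl = 0,±2, l_i+l_f ≥ 2): satisfied.

E2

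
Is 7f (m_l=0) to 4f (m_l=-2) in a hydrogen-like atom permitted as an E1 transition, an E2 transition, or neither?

Δl = 3 − 3 = +0; l_i + l_f = 6.
Δm_l = -2.
E1 (Δl = ±1, |Δm_l| ≤ 1): not satisfied.
E2 (Δl = 0,±2, l_i+l_f ≥ 2, |Δm_l| ≤ 2): satisfied.

E2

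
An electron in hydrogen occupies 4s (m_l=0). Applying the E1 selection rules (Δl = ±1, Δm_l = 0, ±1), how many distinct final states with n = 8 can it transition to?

E1 requires Δl = ±1, so l_f ∈ {-1, 1}; with 0 ≤ l_f ≤ n_f−1 = 7, the allowed l_f values are {1}.
For l_f = 1: m_f ∈ {m_i−1, m_i, m_i+1} ∩ [−1, 1] = {-1, 0, 1} → 3 states.
Total: 3.

3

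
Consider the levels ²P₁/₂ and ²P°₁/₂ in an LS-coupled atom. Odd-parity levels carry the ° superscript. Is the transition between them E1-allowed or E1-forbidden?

Parity must change: even → odd — satisfied.
ΔS = 0: S: 1/2 → 1/2 — satisfied.
ΔL = 0, ±1 (not L=0↔0): L: 1 → 1, ΔL = +0 — satisfied.
ΔJ = 0, ±1 (not J=0↔0): J: 1/2 → 1/2, ΔJ = +0 — satisfied.
All four E1 rules are satisfied.

allowed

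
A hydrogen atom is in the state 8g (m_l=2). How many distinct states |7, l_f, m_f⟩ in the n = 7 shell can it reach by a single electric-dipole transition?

6

E1 requires Δl = ±1, so l_f ∈ {3, 5}; with 0 ≤ l_f ≤ n_f−1 = 6, the allowed l_f values are {3, 5}.
For l_f = 3: m_f ∈ {m_i−1, m_i, m_i+1} ∩ [−3, 3] = {1, 2, 3} → 3 states.
For l_f = 5: m_f ∈ {m_i−1, m_i, m_i+1} ∩ [−5, 5] = {1, 2, 3} → 3 states.
Total: 6.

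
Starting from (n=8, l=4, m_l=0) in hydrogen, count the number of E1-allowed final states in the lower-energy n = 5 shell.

E1 requires Δl = ±1, so l_f ∈ {3, 5}; with 0 ≤ l_f ≤ n_f−1 = 4, the allowed l_f values are {3}.
For l_f = 3: m_f ∈ {m_i−1, m_i, m_i+1} ∩ [−3, 3] = {-1, 0, 1} → 3 states.
Total: 3.

3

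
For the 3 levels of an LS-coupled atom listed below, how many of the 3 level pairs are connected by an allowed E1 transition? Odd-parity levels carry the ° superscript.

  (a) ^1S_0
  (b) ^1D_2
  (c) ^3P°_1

0

(a)–(b): forbidden (parity, ΔL, ΔJ).
(a)–(c): forbidden (ΔS).
(b)–(c): forbidden (ΔS).
Allowed pairs: 0 of 3.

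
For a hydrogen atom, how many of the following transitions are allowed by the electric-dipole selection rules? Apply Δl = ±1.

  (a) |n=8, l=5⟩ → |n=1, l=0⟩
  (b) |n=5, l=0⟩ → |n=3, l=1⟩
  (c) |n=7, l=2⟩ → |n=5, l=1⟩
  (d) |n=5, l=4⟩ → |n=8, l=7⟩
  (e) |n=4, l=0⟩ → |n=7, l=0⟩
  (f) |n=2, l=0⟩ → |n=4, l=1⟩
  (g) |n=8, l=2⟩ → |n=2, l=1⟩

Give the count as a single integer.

(a) forbidden — Δl = -5 (E1 requires Δl = ±1)
(b) allowed
(c) allowed
(d) forbidden — Δl = +3 (E1 requires Δl = ±1)
(e) forbidden — Δl = +0 (E1 requires Δl = ±1)
(f) allowed
(g) allowed
Total allowed: 4 of 7.

4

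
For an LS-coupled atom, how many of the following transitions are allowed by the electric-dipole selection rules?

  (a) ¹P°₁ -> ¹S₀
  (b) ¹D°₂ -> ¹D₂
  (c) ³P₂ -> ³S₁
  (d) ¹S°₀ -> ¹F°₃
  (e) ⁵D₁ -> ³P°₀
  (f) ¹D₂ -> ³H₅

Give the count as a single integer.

(a) allowed
(b) allowed
(c) forbidden (parity fails)
(d) forbidden (parity, ΔL, ΔJ fail)
(e) forbidden (ΔS fails)
(f) forbidden (parity, ΔS, ΔL, ΔJ fail)
Total allowed: 2 of 6.

2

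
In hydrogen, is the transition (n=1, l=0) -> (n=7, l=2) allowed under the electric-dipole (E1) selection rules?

Δl = 2 − 0 = +2; the E1 rule Δl = ±1 is fails.
The transition is electric-dipole forbidden.

forbidden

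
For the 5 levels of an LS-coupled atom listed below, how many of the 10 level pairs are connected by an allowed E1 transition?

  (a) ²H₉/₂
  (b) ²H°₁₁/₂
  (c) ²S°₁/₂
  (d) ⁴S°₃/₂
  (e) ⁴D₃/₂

1

(a)–(b): allowed.
(a)–(c): forbidden (ΔL, ΔJ).
(a)–(d): forbidden (ΔS, ΔL, ΔJ).
(a)–(e): forbidden (parity, ΔS, ΔL, ΔJ).
(b)–(c): forbidden (parity, ΔL, ΔJ).
(b)–(d): forbidden (parity, ΔS, ΔL, ΔJ).
(b)–(e): forbidden (ΔS, ΔL, ΔJ).
(c)–(d): forbidden (parity, ΔS, ΔL).
(c)–(e): forbidden (ΔS, ΔL).
(d)–(e): forbidden (ΔL).
Allowed pairs: 1 of 10.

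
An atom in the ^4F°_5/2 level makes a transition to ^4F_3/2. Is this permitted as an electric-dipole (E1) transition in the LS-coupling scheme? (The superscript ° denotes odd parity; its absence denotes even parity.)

Initial level: S=3/2, L=3, J=5/2, parity odd. Final level: S=3/2, L=3, J=3/2, parity even.
Parity must change: odd → even — passes.
ΔS = 0: S: 3/2 → 3/2 — passes.
ΔL = 0, ±1 (not L=0↔0): L: 3 → 3, ΔL = +0 — passes.
ΔJ = 0, ±1 (not J=0↔0): J: 5/2 → 3/2, ΔJ = -1 — passes.
All four E1 rules are satisfied.

allowed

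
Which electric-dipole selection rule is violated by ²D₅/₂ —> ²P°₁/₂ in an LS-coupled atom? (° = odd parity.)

Reading off the term symbols: S 1/2→1/2, L 2→1, J 5/2→1/2, parity even→odd.
Parity must change: even → odd — passes.
ΔS = 0: S: 1/2 → 1/2 — passes.
ΔL = 0, ±1 (not L=0↔0): L: 2 → 1, ΔL = -1 — passes.
ΔJ = 0, ±1 (not J=0↔0): J: 5/2 → 1/2, ΔJ = -2 — fails.

the ΔJ = 0, ±1 rule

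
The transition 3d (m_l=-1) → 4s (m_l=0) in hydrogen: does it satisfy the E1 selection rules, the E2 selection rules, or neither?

E2

Δl = 0 − 2 = -2; l_i + l_f = 2.
Δm_l = +1.
E1 (Δl = ±1, |Δm_l| ≤ 1): not satisfied.
E2 (Δl = 0,±2, l_i+l_f ≥ 2, |Δm_l| ≤ 2): satisfied.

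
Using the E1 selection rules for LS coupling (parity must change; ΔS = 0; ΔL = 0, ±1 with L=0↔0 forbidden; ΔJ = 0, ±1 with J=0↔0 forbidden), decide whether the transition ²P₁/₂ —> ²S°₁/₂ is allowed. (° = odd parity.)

Initial level: S=1/2, L=1, J=1/2, parity even. Final level: S=1/2, L=0, J=1/2, parity odd.
Parity must change: even → odd — passes.
ΔS = 0: S: 1/2 → 1/2 — passes.
ΔL = 0, ±1 (not L=0↔0): L: 1 → 0, ΔL = -1 — passes.
ΔJ = 0, ±1 (not J=0↔0): J: 1/2 → 1/2, ΔJ = +0 — passes.
All four E1 rules are satisfied.

allowed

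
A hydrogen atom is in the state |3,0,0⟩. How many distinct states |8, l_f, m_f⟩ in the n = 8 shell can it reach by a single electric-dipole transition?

3

E1 requires Δl = ±1, so l_f ∈ {-1, 1}; with 0 ≤ l_f ≤ n_f−1 = 7, the allowed l_f values are {1}.
For l_f = 1: m_f ∈ {m_i−1, m_i, m_i+1} ∩ [−1, 1] = {-1, 0, 1} → 3 states.
Total: 3.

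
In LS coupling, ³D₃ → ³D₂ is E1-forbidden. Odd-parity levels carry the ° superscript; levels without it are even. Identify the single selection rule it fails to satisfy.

Parity must change: even → even — fails.
ΔS = 0: S: 1 → 1 — ok.
ΔL = 0, ±1 (not L=0↔0): L: 2 → 2, ΔL = +0 — ok.
ΔJ = 0, ±1 (not J=0↔0): J: 3 → 2, ΔJ = -1 — ok.

parity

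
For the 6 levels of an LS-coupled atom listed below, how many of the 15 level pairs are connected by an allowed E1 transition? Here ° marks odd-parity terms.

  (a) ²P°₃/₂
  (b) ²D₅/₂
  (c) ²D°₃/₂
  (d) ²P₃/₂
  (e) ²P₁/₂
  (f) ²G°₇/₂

(a)–(b): allowed.
(a)–(c): forbidden (parity).
(a)–(d): allowed.
(a)–(e): allowed.
(a)–(f): forbidden (parity, ΔL, ΔJ).
(b)–(c): allowed.
(b)–(d): forbidden (parity).
(b)–(e): forbidden (parity, ΔJ).
(b)–(f): forbidden (ΔL).
(c)–(d): allowed.
(c)–(e): allowed.
(c)–(f): forbidden (parity, ΔL, ΔJ).
(d)–(e): forbidden (parity).
(d)–(f): forbidden (ΔL, ΔJ).
(e)–(f): forbidden (ΔL, ΔJ).
Allowed pairs: 6 of 15.

6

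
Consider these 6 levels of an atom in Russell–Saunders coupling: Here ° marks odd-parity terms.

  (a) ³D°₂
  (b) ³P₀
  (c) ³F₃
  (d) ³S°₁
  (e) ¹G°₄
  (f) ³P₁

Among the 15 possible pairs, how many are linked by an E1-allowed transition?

(a)–(b): forbidden (ΔJ).
(a)–(c): allowed.
(a)–(d): forbidden (parity, ΔL).
(a)–(e): forbidden (parity, ΔS, ΔL, ΔJ).
(a)–(f): allowed.
(b)–(c): forbidden (parity, ΔL, ΔJ).
(b)–(d): allowed.
(b)–(e): forbidden (ΔS, ΔL, ΔJ).
(b)–(f): forbidden (parity).
(c)–(d): forbidden (ΔL, ΔJ).
(c)–(e): forbidden (ΔS).
(c)–(f): forbidden (parity, ΔL, ΔJ).
(d)–(e): forbidden (parity, ΔS, ΔL, ΔJ).
(d)–(f): allowed.
(e)–(f): forbidden (ΔS, ΔL, ΔJ).
Allowed pairs: 4 of 15.

4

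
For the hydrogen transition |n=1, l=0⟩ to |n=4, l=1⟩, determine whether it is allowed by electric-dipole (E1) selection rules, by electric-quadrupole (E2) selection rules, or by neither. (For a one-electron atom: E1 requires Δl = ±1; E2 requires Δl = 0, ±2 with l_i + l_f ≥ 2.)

E1

Δl = 1 − 0 = +1; l_i + l_f = 1.
E1 (Δl = ±1): satisfied.
E2 (Δl = 0,±2, l_i+l_f ≥ 2): not satisfied.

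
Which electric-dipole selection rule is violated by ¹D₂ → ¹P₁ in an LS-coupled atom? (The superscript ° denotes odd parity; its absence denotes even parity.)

Parity must change: even → even — ✗.
ΔS = 0: S: 0 → 0 — ✓.
ΔL = 0, ±1 (not L=0↔0): L: 2 → 1, ΔL = -1 — ✓.
ΔJ = 0, ±1 (not J=0↔0): J: 2 → 1, ΔJ = -1 — ✓.

parity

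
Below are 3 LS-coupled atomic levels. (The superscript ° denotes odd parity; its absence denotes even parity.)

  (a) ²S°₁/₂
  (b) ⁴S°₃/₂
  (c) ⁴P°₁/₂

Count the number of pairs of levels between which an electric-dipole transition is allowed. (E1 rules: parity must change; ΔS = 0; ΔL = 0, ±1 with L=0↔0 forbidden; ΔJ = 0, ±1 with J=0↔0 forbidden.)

(a)–(b): forbidden (parity, ΔS, ΔL).
(a)–(c): forbidden (parity, ΔS).
(b)–(c): forbidden (parity).
Allowed pairs: 0 of 3.

0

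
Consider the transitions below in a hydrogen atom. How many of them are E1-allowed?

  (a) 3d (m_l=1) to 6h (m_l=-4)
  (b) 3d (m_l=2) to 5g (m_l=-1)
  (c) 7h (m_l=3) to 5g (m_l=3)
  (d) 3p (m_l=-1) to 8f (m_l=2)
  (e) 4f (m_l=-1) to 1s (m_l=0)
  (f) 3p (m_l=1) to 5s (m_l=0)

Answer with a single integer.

2

(a) forbidden — Δl = +3 (E1 requires Δl = ±1); Δm_l = -5 (E1 requires Δm_l = 0, ±1)
(b) forbidden — Δl = +2 (E1 requires Δl = ±1); Δm_l = -3 (E1 requires Δm_l = 0, ±1)
(c) allowed
(d) forbidden — Δl = +2 (E1 requires Δl = ±1); Δm_l = +3 (E1 requires Δm_l = 0, ±1)
(e) forbidden — Δl = -3 (E1 requires Δl = ±1)
(f) allowed
Total allowed: 2 of 6.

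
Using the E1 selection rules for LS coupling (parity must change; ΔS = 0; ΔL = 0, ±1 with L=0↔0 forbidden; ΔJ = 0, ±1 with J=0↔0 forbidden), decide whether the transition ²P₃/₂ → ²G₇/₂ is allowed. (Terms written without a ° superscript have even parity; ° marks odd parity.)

Parity must change: even → even — violated.
ΔJ = 0, ±1 (not J=0↔0): J: 3/2 → 7/2, ΔJ = +2 — violated.
ΔL = 0, ±1 (not L=0↔0): L: 1 → 4, ΔL = +3 — violated.
ΔS = 0: S: 1/2 → 1/2 — satisfied.
Rule(s) violated: parity, ΔL, ΔJ.

forbidden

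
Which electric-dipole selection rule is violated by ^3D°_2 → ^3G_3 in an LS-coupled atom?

Parity must change: odd → even — satisfied.
ΔS = 0: S: 1 → 1 — satisfied.
ΔL = 0, ±1 (not L=0↔0): L: 2 → 4, ΔL = +2 — violated.
ΔJ = 0, ±1 (not J=0↔0): J: 2 → 3, ΔJ = +1 — satisfied.

the ΔL = 0, ±1 rule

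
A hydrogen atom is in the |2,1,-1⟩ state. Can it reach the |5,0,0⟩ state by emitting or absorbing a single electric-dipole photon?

Δl = 0 − 1 = -1; the E1 rule Δl = ±1 is ✓.
Δm_l = 0 − (-1) = +1. E1 requires Δm_l = 0, ±1: ✓.
All E1 selection rules are satisfied.

allowed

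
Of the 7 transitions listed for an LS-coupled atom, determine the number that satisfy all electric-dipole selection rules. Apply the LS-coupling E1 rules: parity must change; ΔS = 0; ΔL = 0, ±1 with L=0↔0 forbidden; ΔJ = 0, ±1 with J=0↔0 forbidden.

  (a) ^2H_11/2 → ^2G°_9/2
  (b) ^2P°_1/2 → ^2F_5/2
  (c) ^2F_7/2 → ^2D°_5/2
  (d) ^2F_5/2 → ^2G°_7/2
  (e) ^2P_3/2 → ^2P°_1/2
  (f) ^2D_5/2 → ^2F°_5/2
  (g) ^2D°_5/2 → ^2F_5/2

(a) allowed
(b) forbidden (ΔL, ΔJ fail)
(c) allowed
(d) allowed
(e) allowed
(f) allowed
(g) allowed
Total allowed: 6 of 7.

6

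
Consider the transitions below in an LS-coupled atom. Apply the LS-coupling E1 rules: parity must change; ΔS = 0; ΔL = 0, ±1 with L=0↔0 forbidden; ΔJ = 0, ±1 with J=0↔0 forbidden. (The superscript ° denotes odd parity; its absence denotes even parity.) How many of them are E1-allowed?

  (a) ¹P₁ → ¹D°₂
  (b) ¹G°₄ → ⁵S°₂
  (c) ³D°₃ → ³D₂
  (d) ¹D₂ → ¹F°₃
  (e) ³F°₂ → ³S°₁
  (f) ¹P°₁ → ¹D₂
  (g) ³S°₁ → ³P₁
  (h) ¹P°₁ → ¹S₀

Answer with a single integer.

(a) allowed
(b) forbidden (parity, ΔS, ΔL, ΔJ fail)
(c) allowed
(d) allowed
(e) forbidden (parity, ΔL fail)
(f) allowed
(g) allowed
(h) allowed
Total allowed: 6 of 8.

6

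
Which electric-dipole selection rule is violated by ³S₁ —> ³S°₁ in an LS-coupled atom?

the L=0 ↔ L=0 exclusion

Parity must change: even → odd — satisfied.
ΔS = 0: S: 1 → 1 — satisfied.
ΔL = 0, ±1 (not L=0↔0): L: 0 → 0, ΔL = +0 — violated.
ΔJ = 0, ±1 (not J=0↔0): J: 1 → 1, ΔJ = +0 — satisfied.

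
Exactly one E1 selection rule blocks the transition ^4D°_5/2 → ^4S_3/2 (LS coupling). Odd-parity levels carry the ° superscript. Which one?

the ΔL = 0, ±1 rule

Initial level: S=3/2, L=2, J=5/2, parity odd. Final level: S=3/2, L=0, J=3/2, parity even.
Parity must change: odd → even — passes.
ΔS = 0: S: 3/2 → 3/2 — passes.
ΔL = 0, ±1 (not L=0↔0): L: 2 → 0, ΔL = -2 — fails.
ΔJ = 0, ±1 (not J=0↔0): J: 5/2 → 3/2, ΔJ = -1 — passes.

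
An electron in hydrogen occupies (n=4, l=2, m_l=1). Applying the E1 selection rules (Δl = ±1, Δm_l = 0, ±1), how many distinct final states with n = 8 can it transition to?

E1 requires Δl = ±1, so l_f ∈ {1, 3}; with 0 ≤ l_f ≤ n_f−1 = 7, the allowed l_f values are {1, 3}.
For l_f = 1: m_f ∈ {m_i−1, m_i, m_i+1} ∩ [−1, 1] = {0, 1} → 2 states.
For l_f = 3: m_f ∈ {m_i−1, m_i, m_i+1} ∩ [−3, 3] = {0, 1, 2} → 3 states.
Total: 5.

5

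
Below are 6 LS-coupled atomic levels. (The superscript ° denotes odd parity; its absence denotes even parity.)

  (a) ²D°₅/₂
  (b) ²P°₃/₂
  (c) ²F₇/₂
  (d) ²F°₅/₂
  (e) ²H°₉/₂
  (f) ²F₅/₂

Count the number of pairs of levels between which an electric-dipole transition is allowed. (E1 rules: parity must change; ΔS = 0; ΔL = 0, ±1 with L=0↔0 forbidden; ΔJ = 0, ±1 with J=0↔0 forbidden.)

4

(a)–(b): forbidden (parity).
(a)–(c): allowed.
(a)–(d): forbidden (parity).
(a)–(e): forbidden (parity, ΔL, ΔJ).
(a)–(f): allowed.
(b)–(c): forbidden (ΔL, ΔJ).
(b)–(d): forbidden (parity, ΔL).
(b)–(e): forbidden (parity, ΔL, ΔJ).
(b)–(f): forbidden (ΔL).
(c)–(d): allowed.
(c)–(e): forbidden (ΔL).
(c)–(f): forbidden (parity).
(d)–(e): forbidden (parity, ΔL, ΔJ).
(d)–(f): allowed.
(e)–(f): forbidden (ΔL, ΔJ).
Allowed pairs: 4 of 15.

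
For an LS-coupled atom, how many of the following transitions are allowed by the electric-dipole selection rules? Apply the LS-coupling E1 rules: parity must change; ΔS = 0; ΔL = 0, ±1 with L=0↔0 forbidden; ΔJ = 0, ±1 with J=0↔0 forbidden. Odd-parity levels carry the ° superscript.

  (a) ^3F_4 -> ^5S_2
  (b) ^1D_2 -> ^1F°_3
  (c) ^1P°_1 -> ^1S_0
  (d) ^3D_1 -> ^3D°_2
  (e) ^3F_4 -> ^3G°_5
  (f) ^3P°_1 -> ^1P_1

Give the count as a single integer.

4

(a) forbidden (parity, ΔS, ΔL, ΔJ fail)
(b) allowed
(c) allowed
(d) allowed
(e) allowed
(f) forbidden (ΔS fails)
Total allowed: 4 of 6.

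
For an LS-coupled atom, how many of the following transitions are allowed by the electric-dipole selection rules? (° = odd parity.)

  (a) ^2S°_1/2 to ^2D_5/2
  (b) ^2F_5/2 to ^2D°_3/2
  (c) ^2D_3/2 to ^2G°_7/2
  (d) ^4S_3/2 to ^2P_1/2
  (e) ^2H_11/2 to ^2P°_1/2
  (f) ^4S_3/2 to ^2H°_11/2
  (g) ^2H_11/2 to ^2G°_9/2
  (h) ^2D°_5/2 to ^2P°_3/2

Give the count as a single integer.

2

(a) forbidden (ΔL, ΔJ fail)
(b) allowed
(c) forbidden (ΔL, ΔJ fail)
(d) forbidden (parity, ΔS fail)
(e) forbidden (ΔL, ΔJ fail)
(f) forbidden (ΔS, ΔL, ΔJ fail)
(g) allowed
(h) forbidden (parity fails)
Total allowed: 2 of 8.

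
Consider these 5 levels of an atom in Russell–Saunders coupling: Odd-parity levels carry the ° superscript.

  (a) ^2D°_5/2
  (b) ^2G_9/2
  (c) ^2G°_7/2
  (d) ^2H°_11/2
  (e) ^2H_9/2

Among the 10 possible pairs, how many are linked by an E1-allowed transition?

(a)–(b): forbidden (ΔL, ΔJ).
(a)–(c): forbidden (parity, ΔL).
(a)–(d): forbidden (parity, ΔL, ΔJ).
(a)–(e): forbidden (ΔL, ΔJ).
(b)–(c): allowed.
(b)–(d): allowed.
(b)–(e): forbidden (parity).
(c)–(d): forbidden (parity, ΔJ).
(c)–(e): allowed.
(d)–(e): allowed.
Allowed pairs: 4 of 10.

4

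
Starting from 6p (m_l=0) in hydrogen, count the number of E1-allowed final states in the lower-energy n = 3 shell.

E1 requires Δl = ±1, so l_f ∈ {0, 2}; with 0 ≤ l_f ≤ n_f−1 = 2, the allowed l_f values are {0, 2}.
For l_f = 0: m_f ∈ {m_i−1, m_i, m_i+1} ∩ [−0, 0] = {0} → 1 state.
For l_f = 2: m_f ∈ {m_i−1, m_i, m_i+1} ∩ [−2, 2] = {-1, 0, 1} → 3 states.
Total: 4.

4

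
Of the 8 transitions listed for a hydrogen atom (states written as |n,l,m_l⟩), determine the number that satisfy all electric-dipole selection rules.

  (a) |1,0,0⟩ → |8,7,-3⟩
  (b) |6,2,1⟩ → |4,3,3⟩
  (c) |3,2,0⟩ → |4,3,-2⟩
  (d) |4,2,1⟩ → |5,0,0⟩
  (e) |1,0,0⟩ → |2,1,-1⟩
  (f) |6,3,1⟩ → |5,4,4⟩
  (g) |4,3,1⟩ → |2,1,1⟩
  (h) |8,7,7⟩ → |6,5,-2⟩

(a) forbidden — Δl = +7 (E1 requires Δl = ±1); Δm_l = -3 (E1 requires Δm_l = 0, ±1)
(b) forbidden — Δm_l = +2 (E1 requires Δm_l = 0, ±1)
(c) forbidden — Δm_l = -2 (E1 requires Δm_l = 0, ±1)
(d) forbidden — Δl = -2 (E1 requires Δl = ±1)
(e) allowed
(f) forbidden — Δm_l = +3 (E1 requires Δm_l = 0, ±1)
(g) forbidden — Δl = -2 (E1 requires Δl = ±1)
(h) forbidden — Δl = -2 (E1 requires Δl = ±1); Δm_l = -9 (E1 requires Δm_l = 0, ±1)
Total allowed: 1 of 8.

1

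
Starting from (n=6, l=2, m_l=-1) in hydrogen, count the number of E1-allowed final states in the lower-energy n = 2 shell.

E1 requires Δl = ±1, so l_f ∈ {1, 3}; with 0 ≤ l_f ≤ n_f−1 = 1, the allowed l_f values are {1}.
For l_f = 1: m_f ∈ {m_i−1, m_i, m_i+1} ∩ [−1, 1] = {-1, 0} → 2 states.
Total: 2.

2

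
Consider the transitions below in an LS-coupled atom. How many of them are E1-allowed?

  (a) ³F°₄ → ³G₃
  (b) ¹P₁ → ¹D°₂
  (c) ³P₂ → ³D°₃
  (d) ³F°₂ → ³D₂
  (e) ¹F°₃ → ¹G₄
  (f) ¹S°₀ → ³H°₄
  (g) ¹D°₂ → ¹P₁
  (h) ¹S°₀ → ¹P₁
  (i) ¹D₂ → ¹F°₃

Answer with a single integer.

(a) allowed
(b) allowed
(c) allowed
(d) allowed
(e) allowed
(f) forbidden (parity, ΔS, ΔL, ΔJ fail)
(g) allowed
(h) allowed
(i) allowed
Total allowed: 8 of 9.

8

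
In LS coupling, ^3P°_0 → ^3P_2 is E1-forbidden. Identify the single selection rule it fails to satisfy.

the ΔJ = 0, ±1 rule

Parity must change: odd → even — ✓.
ΔS = 0: S: 1 → 1 — ✓.
ΔL = 0, ±1 (not L=0↔0): L: 1 → 1, ΔL = +0 — ✓.
ΔJ = 0, ±1 (not J=0↔0): J: 0 → 2, ΔJ = +2 — ✗.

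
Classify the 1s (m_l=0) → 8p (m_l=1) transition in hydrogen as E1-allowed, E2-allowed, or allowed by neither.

E1

Δl = 1 − 0 = +1; l_i + l_f = 1.
Δm_l = +1.
E1 (Δl = ±1, |Δm_l| ≤ 1): satisfied.
E2 (Δl = 0,±2, l_i+l_f ≥ 2, |Δm_l| ≤ 2): not satisfied.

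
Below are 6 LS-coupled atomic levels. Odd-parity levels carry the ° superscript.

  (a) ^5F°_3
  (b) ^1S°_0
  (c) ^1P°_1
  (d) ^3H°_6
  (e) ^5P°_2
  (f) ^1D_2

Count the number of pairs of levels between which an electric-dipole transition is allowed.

1

(a)–(b): forbidden (parity, ΔS, ΔL, ΔJ).
(a)–(c): forbidden (parity, ΔS, ΔL, ΔJ).
(a)–(d): forbidden (parity, ΔS, ΔL, ΔJ).
(a)–(e): forbidden (parity, ΔL).
(a)–(f): forbidden (ΔS).
(b)–(c): forbidden (parity).
(b)–(d): forbidden (parity, ΔS, ΔL, ΔJ).
(b)–(e): forbidden (parity, ΔS, ΔJ).
(b)–(f): forbidden (ΔL, ΔJ).
(c)–(d): forbidden (parity, ΔS, ΔL, ΔJ).
(c)–(e): forbidden (parity, ΔS).
(c)–(f): allowed.
(d)–(e): forbidden (parity, ΔS, ΔL, ΔJ).
(d)–(f): forbidden (ΔS, ΔL, ΔJ).
(e)–(f): forbidden (ΔS).
Allowed pairs: 1 of 15.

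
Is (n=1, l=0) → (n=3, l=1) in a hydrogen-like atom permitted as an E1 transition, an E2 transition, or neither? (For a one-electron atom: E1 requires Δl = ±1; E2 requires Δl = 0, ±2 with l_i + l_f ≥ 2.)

E1

Δl = 1 − 0 = +1; l_i + l_f = 1.
E1 (Δl = ±1): satisfied.
E2 (Δl = 0,±2, l_i+l_f ≥ 2): not satisfied.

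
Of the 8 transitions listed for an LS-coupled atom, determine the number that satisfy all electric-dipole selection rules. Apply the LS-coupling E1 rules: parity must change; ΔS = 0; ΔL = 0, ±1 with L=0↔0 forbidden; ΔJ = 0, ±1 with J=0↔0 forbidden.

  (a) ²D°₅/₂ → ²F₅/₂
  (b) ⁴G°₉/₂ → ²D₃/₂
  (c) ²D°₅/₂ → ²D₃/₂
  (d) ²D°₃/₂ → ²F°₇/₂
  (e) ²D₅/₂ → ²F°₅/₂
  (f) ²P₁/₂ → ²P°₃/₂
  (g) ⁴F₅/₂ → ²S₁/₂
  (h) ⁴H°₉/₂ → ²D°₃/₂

(a) allowed
(b) forbidden (ΔS, ΔL, ΔJ fail)
(c) allowed
(d) forbidden (parity, ΔJ fail)
(e) allowed
(f) allowed
(g) forbidden (parity, ΔS, ΔL, ΔJ fail)
(h) forbidden (parity, ΔS, ΔL, ΔJ fail)
Total allowed: 4 of 8.

4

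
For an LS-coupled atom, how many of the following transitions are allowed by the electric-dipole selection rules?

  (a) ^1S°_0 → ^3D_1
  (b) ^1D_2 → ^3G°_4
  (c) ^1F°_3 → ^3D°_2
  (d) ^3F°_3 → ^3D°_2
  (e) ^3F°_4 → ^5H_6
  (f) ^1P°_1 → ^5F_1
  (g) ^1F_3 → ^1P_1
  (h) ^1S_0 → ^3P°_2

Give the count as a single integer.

(a) forbidden (ΔS, ΔL fail)
(b) forbidden (ΔS, ΔL, ΔJ fail)
(c) forbidden (parity, ΔS fail)
(d) forbidden (parity fails)
(e) forbidden (ΔS, ΔL, ΔJ fail)
(f) forbidden (ΔS, ΔL fail)
(g) forbidden (parity, ΔL, ΔJ fail)
(h) forbidden (ΔS, ΔJ fail)
Total allowed: 0 of 8.

0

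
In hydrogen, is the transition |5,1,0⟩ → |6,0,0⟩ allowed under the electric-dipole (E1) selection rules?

Δl = 0 − 1 = -1; the E1 rule Δl = ±1 is satisfied.
Δm_l = 0 − (0) = +0. E1 requires Δm_l = 0, ±1: satisfied.
All E1 selection rules are satisfied.

allowed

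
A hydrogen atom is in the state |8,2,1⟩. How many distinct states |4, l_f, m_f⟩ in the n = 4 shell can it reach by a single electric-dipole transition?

5

E1 requires Δl = ±1, so l_f ∈ {1, 3}; with 0 ≤ l_f ≤ n_f−1 = 3, the allowed l_f values are {1, 3}.
For l_f = 1: m_f ∈ {m_i−1, m_i, m_i+1} ∩ [−1, 1] = {0, 1} → 2 states.
For l_f = 3: m_f ∈ {m_i−1, m_i, m_i+1} ∩ [−3, 3] = {0, 1, 2} → 3 states.
Total: 5.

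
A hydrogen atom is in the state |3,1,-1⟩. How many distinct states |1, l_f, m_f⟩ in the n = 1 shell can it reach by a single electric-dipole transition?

1

E1 requires Δl = ±1, so l_f ∈ {0, 2}; with 0 ≤ l_f ≤ n_f−1 = 0, the allowed l_f values are {0}.
For l_f = 0: m_f ∈ {m_i−1, m_i, m_i+1} ∩ [−0, 0] = {0} → 1 state.
Total: 1.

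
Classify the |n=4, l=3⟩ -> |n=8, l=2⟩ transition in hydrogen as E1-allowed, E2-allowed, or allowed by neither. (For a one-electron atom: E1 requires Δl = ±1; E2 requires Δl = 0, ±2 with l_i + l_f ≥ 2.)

Δl = 2 − 3 = -1; l_i + l_f = 5.
E1 (Δl = ±1): satisfied.
E2 (Δl = 0,±2, l_i+l_f ≥ 2): not satisfied.

E1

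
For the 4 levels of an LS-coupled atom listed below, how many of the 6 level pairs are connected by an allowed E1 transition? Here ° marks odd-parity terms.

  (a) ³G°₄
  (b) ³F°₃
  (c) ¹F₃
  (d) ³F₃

(a)–(b): forbidden (parity).
(a)–(c): forbidden (ΔS).
(a)–(d): allowed.
(b)–(c): forbidden (ΔS).
(b)–(d): allowed.
(c)–(d): forbidden (parity, ΔS).
Allowed pairs: 2 of 6.

2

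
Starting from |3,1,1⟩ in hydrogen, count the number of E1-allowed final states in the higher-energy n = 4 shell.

4

E1 requires Δl = ±1, so l_f ∈ {0, 2}; with 0 ≤ l_f ≤ n_f−1 = 3, the allowed l_f values are {0, 2}.
For l_f = 0: m_f ∈ {m_i−1, m_i, m_i+1} ∩ [−0, 0] = {0} → 1 state.
For l_f = 2: m_f ∈ {m_i−1, m_i, m_i+1} ∩ [−2, 2] = {0, 1, 2} → 3 states.
Total: 4.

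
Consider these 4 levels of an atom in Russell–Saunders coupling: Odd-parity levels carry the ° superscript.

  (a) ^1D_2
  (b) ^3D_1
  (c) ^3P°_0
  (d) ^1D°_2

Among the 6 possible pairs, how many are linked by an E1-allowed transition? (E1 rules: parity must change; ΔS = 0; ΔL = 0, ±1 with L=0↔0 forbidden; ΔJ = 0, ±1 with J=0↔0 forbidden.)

(a)–(b): forbidden (parity, ΔS).
(a)–(c): forbidden (ΔS, ΔJ).
(a)–(d): allowed.
(b)–(c): allowed.
(b)–(d): forbidden (ΔS).
(c)–(d): forbidden (parity, ΔS, ΔJ).
Allowed pairs: 2 of 6.

2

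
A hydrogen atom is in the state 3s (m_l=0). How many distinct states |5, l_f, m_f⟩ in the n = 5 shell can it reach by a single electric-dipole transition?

E1 requires Δl = ±1, so l_f ∈ {-1, 1}; with 0 ≤ l_f ≤ n_f−1 = 4, the allowed l_f values are {1}.
For l_f = 1: m_f ∈ {m_i−1, m_i, m_i+1} ∩ [−1, 1] = {-1, 0, 1} → 3 states.
Total: 3.

3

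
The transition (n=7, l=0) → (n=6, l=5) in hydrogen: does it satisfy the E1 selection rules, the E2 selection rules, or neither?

neither

Δl = 5 − 0 = +5; l_i + l_f = 5.
E1 (Δl = ±1): not satisfied.
E2 (Δl = 0,±2, l_i+l_f ≥ 2): not satisfied.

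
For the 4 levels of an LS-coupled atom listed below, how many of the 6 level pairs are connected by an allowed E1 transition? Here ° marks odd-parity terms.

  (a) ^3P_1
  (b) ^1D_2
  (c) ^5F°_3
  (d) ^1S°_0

0

(a)–(b): forbidden (parity, ΔS).
(a)–(c): forbidden (ΔS, ΔL, ΔJ).
(a)–(d): forbidden (ΔS).
(b)–(c): forbidden (ΔS).
(b)–(d): forbidden (ΔL, ΔJ).
(c)–(d): forbidden (parity, ΔS, ΔL, ΔJ).
Allowed pairs: 0 of 6.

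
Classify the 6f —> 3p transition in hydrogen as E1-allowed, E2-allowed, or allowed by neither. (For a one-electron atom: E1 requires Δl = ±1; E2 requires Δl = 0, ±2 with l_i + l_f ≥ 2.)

E2

Δl = 1 − 3 = -2; l_i + l_f = 4.
E1 (Δl = ±1): not satisfied.
E2 (Δl = 0,±2, l_i+l_f ≥ 2): satisfied.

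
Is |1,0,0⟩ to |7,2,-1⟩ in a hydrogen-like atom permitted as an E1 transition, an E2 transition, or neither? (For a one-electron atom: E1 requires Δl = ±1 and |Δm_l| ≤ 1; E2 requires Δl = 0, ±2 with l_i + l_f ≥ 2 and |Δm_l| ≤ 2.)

Δl = 2 − 0 = +2; l_i + l_f = 2.
Δm_l = -1.
E1 (Δl = ±1, |Δm_l| ≤ 1): not satisfied.
E2 (Δl = 0,±2, l_i+l_f ≥ 2, |Δm_l| ≤ 2): satisfied.

E2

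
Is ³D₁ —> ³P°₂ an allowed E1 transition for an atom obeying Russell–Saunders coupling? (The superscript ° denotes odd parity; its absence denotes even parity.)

Reading off the term symbols: S 1→1, L 2→1, J 1→2, parity even→odd.
Parity must change: even → odd — satisfied.
ΔS = 0: S: 1 → 1 — satisfied.
ΔL = 0, ±1 (not L=0↔0): L: 2 → 1, ΔL = -1 — satisfied.
ΔJ = 0, ±1 (not J=0↔0): J: 1 → 2, ΔJ = +1 — satisfied.
All four E1 rules are satisfied.

allowed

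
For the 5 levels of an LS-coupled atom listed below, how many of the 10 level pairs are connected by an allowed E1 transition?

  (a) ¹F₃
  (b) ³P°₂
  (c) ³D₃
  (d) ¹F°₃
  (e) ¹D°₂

(a)–(b): forbidden (ΔS, ΔL).
(a)–(c): forbidden (parity, ΔS).
(a)–(d): allowed.
(a)–(e): allowed.
(b)–(c): allowed.
(b)–(d): forbidden (parity, ΔS, ΔL).
(b)–(e): forbidden (parity, ΔS).
(c)–(d): forbidden (ΔS).
(c)–(e): forbidden (ΔS).
(d)–(e): forbidden (parity).
Allowed pairs: 3 of 10.

3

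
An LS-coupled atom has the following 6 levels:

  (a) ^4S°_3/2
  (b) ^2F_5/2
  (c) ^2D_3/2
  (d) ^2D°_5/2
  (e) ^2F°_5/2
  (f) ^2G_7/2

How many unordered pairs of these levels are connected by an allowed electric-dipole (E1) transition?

5

(a)–(b): forbidden (ΔS, ΔL).
(a)–(c): forbidden (ΔS, ΔL).
(a)–(d): forbidden (parity, ΔS, ΔL).
(a)–(e): forbidden (parity, ΔS, ΔL).
(a)–(f): forbidden (ΔS, ΔL, ΔJ).
(b)–(c): forbidden (parity).
(b)–(d): allowed.
(b)–(e): allowed.
(b)–(f): forbidden (parity).
(c)–(d): allowed.
(c)–(e): allowed.
(c)–(f): forbidden (parity, ΔL, ΔJ).
(d)–(e): forbidden (parity).
(d)–(f): forbidden (ΔL).
(e)–(f): allowed.
Allowed pairs: 5 of 15.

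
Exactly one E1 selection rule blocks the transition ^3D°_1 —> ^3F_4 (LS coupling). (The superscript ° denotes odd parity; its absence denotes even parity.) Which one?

the ΔJ = 0, ±1 rule

ΔL = 0, ±1 (not L=0↔0): L: 2 → 3, ΔL = +1 — satisfied.
Parity must change: odd → even — satisfied.
ΔS = 0: S: 1 → 1 — satisfied.
ΔJ = 0, ±1 (not J=0↔0): J: 1 → 4, ΔJ = +3 — violated.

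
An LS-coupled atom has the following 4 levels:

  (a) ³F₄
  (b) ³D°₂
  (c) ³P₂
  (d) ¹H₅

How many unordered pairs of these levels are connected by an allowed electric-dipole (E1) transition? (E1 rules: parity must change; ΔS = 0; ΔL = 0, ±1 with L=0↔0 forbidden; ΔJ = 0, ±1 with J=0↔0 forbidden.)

1

(a)–(b): forbidden (ΔJ).
(a)–(c): forbidden (parity, ΔL, ΔJ).
(a)–(d): forbidden (parity, ΔS, ΔL).
(b)–(c): allowed.
(b)–(d): forbidden (ΔS, ΔL, ΔJ).
(c)–(d): forbidden (parity, ΔS, ΔL, ΔJ).
Allowed pairs: 1 of 6.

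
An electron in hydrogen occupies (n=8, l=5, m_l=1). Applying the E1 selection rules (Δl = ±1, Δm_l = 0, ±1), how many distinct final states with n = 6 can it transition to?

E1 requires Δl = ±1, so l_f ∈ {4, 6}; with 0 ≤ l_f ≤ n_f−1 = 5, the allowed l_f values are {4}.
For l_f = 4: m_f ∈ {m_i−1, m_i, m_i+1} ∩ [−4, 4] = {0, 1, 2} → 3 states.
Total: 3.

3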